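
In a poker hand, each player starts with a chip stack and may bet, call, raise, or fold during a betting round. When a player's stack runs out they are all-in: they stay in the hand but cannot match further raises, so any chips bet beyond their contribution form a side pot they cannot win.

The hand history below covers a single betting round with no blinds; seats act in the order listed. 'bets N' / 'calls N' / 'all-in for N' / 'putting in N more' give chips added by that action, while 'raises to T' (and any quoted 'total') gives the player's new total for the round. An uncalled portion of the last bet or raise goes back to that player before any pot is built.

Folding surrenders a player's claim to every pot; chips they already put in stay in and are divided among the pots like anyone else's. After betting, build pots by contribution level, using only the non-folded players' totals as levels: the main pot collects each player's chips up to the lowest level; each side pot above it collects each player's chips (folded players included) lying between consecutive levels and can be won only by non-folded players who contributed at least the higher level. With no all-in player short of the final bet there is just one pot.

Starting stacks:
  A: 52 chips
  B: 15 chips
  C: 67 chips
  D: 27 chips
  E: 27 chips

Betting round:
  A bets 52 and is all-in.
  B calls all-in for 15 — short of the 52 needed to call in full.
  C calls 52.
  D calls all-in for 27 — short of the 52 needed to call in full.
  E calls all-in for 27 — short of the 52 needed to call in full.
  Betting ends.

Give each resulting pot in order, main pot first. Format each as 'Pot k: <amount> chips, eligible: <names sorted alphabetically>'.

Contributions: A=52, B=15, C=52, D=27, E=27
Pot levels (distinct totals of non-folded players): 15, 27, 52
Layer 1-15: 15 each from A, B, C, D, E = 15*5 = 75 chips; eligible A, B, C, D, E
Layer 16-27: 12 each from A, C, D, E = 12*4 = 48 chips; eligible A, C, D, E
Layer 28-52: 25 each from A, C = 25*2 = 50 chips; eligible A, C

Pot 1: 75 chips, eligible: A, B, C, D, E
Pot 2: 48 chips, eligible: A, C, D, E
Pot 3: 50 chips, eligible: A, C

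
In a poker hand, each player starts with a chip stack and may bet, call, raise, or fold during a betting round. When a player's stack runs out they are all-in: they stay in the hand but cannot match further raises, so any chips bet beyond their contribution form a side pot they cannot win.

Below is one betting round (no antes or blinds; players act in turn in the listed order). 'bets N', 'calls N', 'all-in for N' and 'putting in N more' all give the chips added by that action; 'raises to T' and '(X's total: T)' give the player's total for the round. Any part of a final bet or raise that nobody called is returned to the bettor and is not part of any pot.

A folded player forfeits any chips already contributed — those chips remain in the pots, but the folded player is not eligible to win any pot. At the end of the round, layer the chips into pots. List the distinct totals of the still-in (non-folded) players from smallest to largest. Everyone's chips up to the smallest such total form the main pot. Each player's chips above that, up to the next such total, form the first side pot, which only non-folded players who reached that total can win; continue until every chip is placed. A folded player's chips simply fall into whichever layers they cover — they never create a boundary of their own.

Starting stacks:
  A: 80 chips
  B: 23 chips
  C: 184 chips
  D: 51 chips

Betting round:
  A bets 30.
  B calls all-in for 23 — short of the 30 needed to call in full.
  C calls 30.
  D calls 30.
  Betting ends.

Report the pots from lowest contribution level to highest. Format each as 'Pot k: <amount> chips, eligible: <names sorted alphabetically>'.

Pot 1: 92 chips, eligible: A, B, C, D
Pot 2: 21 chips, eligible: A, C, D

Derivation:
Contributions: A=30, B=23, C=30, D=30
Pot levels (distinct totals of non-folded players): 23, 30
Layer 1-23: 23 each from A, B, C, D = 23*4 = 92 chips; eligible A, B, C, D
Layer 24-30: 7 each from A, C, D = 7*3 = 21 chips; eligible A, C, D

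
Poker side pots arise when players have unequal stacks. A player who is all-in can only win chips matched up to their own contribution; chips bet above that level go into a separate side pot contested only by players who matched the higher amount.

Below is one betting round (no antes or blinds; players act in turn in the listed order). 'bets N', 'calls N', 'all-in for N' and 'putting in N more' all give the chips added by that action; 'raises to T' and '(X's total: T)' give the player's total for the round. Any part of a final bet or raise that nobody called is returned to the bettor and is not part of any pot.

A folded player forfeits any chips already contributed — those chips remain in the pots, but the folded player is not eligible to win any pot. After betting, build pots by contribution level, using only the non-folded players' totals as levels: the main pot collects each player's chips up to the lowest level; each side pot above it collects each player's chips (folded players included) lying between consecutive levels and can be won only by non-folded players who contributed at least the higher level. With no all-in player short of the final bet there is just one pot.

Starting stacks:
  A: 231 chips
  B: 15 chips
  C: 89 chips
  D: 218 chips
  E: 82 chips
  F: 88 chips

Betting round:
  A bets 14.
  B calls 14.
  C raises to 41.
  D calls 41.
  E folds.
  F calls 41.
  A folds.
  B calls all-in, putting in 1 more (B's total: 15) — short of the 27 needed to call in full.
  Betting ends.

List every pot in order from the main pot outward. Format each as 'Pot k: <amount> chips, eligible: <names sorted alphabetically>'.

Contributions: A=14, B=15, C=41, D=41, F=41
Folded: A, E
Pot levels (distinct totals of non-folded players): 15, 41
Layer 1-15: A 14 + B 15 + C 15 + D 15 + F 15 = 74 chips; eligible B, C, D, F
Layer 16-41: 26 each from C, D, F = 26*3 = 78 chips; eligible C, D, F

Pot 1: 74 chips, eligible: B, C, D, F
Pot 2: 78 chips, eligible: C, D, F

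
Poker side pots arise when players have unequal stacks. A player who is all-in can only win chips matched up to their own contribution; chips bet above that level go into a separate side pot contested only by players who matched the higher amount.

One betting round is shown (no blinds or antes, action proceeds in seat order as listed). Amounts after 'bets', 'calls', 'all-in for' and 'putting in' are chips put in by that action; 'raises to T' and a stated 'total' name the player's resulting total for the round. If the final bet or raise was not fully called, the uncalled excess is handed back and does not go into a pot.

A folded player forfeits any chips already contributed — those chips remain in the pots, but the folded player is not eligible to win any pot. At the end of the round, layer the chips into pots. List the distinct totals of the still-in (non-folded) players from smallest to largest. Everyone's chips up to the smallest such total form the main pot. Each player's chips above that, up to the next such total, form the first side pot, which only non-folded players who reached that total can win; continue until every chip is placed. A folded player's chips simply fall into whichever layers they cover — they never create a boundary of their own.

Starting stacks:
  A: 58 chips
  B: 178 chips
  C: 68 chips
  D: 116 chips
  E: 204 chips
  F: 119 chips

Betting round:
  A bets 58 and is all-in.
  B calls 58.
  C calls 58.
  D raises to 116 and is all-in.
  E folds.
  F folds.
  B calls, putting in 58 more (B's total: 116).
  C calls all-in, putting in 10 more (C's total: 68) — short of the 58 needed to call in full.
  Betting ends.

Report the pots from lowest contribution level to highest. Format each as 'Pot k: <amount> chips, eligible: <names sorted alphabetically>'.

Pot 1: 232 chips, eligible: A, B, C, D
Pot 2: 30 chips, eligible: B, C, D
Pot 3: 96 chips, eligible: B, D

Derivation:
Contributions: A=58, B=116, C=68, D=116
Folded: E, F
Pot levels (distinct totals of non-folded players): 58, 68, 116
Layer 1-58: 58 each from A, B, C, D = 58*4 = 232 chips; eligible A, B, C, D
Layer 59-68: 10 each from B, C, D = 10*3 = 30 chips; eligible B, C, D
Layer 69-116: 48 each from B, D = 48*2 = 96 chips; eligible B, D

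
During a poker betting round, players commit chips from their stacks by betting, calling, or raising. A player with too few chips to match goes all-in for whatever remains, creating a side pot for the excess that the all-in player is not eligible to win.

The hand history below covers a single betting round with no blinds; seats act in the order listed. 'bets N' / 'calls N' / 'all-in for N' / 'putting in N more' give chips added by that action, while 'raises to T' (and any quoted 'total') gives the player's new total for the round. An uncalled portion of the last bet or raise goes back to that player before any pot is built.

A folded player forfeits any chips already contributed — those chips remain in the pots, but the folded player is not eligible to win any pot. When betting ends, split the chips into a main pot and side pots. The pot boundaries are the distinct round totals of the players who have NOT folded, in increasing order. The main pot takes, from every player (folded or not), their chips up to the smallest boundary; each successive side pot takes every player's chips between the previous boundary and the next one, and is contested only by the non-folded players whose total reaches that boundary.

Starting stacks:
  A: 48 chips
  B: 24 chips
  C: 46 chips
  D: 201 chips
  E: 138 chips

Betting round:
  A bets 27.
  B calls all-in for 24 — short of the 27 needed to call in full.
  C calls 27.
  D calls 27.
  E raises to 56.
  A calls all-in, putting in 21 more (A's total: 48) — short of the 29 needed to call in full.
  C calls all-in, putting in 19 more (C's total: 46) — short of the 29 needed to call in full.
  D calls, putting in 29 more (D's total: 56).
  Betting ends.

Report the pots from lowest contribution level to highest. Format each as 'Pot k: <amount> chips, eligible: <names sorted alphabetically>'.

Contributions: A=48, B=24, C=46, D=56, E=56
Pot levels (distinct totals of non-folded players): 24, 46, 48, 56
Layer 1-24: 24 each from A, B, C, D, E = 24*5 = 120 chips; eligible A, B, C, D, E
Layer 25-46: 22 each from A, C, D, E = 22*4 = 88 chips; eligible A, C, D, E
Layer 47-48: 2 each from A, D, E = 2*3 = 6 chips; eligible A, D, E
Layer 49-56: 8 each from D, E = 8*2 = 16 chips; eligible D, E

Pot 1: 120 chips, eligible: A, B, C, D, E
Pot 2: 88 chips, eligible: A, C, D, E
Pot 3: 6 chips, eligible: A, D, E
Pot 4: 16 chips, eligible: D, E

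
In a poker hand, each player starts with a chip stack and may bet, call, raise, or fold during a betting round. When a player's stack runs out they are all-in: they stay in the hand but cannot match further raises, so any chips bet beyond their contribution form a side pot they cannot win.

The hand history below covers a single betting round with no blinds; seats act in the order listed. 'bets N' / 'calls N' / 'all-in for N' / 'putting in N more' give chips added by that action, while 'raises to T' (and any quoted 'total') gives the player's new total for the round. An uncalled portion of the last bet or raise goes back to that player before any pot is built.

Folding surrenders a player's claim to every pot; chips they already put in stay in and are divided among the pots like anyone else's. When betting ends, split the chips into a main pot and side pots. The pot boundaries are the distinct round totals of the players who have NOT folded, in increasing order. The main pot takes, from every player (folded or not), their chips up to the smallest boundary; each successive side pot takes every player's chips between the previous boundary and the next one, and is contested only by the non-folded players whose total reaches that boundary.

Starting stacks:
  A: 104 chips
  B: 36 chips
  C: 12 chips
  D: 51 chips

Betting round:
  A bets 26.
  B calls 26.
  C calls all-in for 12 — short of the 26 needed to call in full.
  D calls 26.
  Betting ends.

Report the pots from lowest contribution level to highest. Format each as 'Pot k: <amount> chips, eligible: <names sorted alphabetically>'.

Pot 1: 48 chips, eligible: A, B, C, D
Pot 2: 42 chips, eligible: A, B, D

Derivation:
Contributions: A=26, B=26, C=12, D=26
Pot levels (distinct totals of non-folded players): 12, 26
Layer 1-12: 12 each from A, B, C, D = 12*4 = 48 chips; eligible A, B, C, D
Layer 13-26: 14 each from A, B, D = 14*3 = 42 chips; eligible A, B, D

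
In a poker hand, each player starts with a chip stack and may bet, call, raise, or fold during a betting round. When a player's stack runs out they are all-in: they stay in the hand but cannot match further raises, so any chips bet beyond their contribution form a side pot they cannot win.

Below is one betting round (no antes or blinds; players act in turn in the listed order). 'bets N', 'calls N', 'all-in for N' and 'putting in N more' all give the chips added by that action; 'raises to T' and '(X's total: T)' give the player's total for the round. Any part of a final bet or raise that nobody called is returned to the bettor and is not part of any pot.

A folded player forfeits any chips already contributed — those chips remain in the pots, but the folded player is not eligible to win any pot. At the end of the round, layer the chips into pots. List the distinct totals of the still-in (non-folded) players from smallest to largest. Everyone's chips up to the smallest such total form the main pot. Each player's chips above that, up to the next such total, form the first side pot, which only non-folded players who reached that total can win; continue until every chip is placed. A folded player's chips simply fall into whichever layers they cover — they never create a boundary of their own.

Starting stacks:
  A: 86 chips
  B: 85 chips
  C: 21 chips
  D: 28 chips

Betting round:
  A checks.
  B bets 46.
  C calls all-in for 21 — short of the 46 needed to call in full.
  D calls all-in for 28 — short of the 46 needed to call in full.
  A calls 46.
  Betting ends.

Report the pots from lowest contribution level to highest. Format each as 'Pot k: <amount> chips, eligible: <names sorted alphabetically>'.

Pot 1: 84 chips, eligible: A, B, C, D
Pot 2: 21 chips, eligible: A, B, D
Pot 3: 36 chips, eligible: A, B

Derivation:
Contributions: A=46, B=46, C=21, D=28
Pot levels (distinct totals of non-folded players): 21, 28, 46
Layer 1-21: 21 each from A, B, C, D = 21*4 = 84 chips; eligible A, B, C, D
Layer 22-28: 7 each from A, B, D = 7*3 = 21 chips; eligible A, B, D
Layer 29-46: 18 each from A, B = 18*2 = 36 chips; eligible A, B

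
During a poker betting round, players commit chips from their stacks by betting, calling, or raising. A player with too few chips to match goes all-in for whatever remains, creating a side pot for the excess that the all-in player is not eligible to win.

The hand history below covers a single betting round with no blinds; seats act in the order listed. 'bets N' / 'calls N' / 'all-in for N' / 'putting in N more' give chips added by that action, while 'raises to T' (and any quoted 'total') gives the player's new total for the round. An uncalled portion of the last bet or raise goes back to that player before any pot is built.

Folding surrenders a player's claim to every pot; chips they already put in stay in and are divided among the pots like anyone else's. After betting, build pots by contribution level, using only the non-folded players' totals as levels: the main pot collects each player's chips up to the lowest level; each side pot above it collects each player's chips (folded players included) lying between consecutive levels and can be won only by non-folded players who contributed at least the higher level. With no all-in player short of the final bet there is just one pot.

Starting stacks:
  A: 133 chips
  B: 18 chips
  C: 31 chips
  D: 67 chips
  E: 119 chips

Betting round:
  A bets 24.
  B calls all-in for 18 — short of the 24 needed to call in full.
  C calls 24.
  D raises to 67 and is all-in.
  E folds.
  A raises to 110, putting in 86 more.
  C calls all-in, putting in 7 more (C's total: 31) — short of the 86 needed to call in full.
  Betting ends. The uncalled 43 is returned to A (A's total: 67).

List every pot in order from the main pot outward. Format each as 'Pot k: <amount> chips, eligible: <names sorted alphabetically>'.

Contributions (after 43 returned to A): A=67, B=18, C=31, D=67
Folded: E
Pot levels (distinct totals of non-folded players): 18, 31, 67
Layer 1-18: 18 each from A, B, C, D = 18*4 = 72 chips; eligible A, B, C, D
Layer 19-31: 13 each from A, C, D = 13*3 = 39 chips; eligible A, C, D
Layer 32-67: 36 each from A, D = 36*2 = 72 chips; eligible A, D

Pot 1: 72 chips, eligible: A, B, C, D
Pot 2: 39 chips, eligible: A, C, D
Pot 3: 72 chips, eligible: A, D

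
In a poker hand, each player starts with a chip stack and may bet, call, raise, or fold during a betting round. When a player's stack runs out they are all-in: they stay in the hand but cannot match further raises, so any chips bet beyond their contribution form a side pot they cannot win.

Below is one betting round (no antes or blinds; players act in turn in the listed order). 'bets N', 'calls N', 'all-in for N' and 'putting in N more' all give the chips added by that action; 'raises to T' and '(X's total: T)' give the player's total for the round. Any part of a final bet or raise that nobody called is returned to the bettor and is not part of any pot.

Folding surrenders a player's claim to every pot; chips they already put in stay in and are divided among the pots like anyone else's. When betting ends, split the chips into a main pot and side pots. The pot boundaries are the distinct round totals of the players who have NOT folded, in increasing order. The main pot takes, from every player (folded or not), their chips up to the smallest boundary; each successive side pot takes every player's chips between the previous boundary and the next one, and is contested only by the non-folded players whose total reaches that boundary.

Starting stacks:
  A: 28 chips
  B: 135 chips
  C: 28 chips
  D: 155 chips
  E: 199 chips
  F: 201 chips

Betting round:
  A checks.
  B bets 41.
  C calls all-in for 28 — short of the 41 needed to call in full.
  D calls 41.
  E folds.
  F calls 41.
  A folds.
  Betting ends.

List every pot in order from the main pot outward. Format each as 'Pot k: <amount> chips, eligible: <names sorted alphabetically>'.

Pot 1: 112 chips, eligible: B, C, D, F
Pot 2: 39 chips, eligible: B, D, F

Derivation:
Contributions: B=41, C=28, D=41, F=41
Folded: A, E
Pot levels (distinct totals of non-folded players): 28, 41
Layer 1-28: 28 each from B, C, D, F = 28*4 = 112 chips; eligible B, C, D, F
Layer 29-41: 13 each from B, D, F = 13*3 = 39 chips; eligible B, D, F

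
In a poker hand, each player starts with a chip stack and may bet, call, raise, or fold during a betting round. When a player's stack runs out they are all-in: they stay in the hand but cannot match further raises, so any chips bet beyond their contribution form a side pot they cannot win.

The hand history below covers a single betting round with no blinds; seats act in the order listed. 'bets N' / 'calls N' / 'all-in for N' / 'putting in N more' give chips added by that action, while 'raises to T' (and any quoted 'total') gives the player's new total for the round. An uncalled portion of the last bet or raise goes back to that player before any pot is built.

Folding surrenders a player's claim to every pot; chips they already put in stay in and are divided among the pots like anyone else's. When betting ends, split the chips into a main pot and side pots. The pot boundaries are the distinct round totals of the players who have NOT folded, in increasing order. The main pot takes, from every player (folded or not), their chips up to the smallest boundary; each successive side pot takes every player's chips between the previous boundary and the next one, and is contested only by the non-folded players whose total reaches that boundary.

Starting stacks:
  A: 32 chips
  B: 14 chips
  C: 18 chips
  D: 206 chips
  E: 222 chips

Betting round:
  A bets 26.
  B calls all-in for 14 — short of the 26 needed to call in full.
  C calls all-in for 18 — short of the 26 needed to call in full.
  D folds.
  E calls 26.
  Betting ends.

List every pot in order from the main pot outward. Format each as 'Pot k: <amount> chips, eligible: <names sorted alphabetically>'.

Contributions: A=26, B=14, C=18, E=26
Folded: D
Pot levels (distinct totals of non-folded players): 14, 18, 26
Layer 1-14: 14 each from A, B, C, E = 14*4 = 56 chips; eligible A, B, C, E
Layer 15-18: 4 each from A, C, E = 4*3 = 12 chips; eligible A, C, E
Layer 19-26: 8 each from A, E = 8*2 = 16 chips; eligible A, E

Pot 1: 56 chips, eligible: A, B, C, E
Pot 2: 12 chips, eligible: A, C, E
Pot 3: 16 chips, eligible: A, E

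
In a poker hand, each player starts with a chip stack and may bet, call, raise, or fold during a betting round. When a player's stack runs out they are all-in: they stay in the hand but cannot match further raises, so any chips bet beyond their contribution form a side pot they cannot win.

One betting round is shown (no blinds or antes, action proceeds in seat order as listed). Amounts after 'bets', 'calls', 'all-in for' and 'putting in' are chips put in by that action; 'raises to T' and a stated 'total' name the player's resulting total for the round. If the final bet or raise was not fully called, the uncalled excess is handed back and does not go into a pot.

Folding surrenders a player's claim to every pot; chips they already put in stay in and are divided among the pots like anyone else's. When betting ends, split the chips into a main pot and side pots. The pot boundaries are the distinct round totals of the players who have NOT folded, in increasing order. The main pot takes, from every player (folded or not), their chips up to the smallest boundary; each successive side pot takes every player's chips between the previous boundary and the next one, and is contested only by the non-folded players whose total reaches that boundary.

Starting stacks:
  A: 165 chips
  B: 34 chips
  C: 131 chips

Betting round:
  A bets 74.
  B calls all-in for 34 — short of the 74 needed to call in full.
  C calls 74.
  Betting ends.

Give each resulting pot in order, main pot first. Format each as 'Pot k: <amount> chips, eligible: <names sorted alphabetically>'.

Contributions: A=74, B=34, C=74
Pot levels (distinct totals of non-folded players): 34, 74
Layer 1-34: 34 each from A, B, C = 34*3 = 102 chips; eligible A, B, C
Layer 35-74: 40 each from A, C = 40*2 = 80 chips; eligible A, C

Pot 1: 102 chips, eligible: A, B, C
Pot 2: 80 chips, eligible: A, C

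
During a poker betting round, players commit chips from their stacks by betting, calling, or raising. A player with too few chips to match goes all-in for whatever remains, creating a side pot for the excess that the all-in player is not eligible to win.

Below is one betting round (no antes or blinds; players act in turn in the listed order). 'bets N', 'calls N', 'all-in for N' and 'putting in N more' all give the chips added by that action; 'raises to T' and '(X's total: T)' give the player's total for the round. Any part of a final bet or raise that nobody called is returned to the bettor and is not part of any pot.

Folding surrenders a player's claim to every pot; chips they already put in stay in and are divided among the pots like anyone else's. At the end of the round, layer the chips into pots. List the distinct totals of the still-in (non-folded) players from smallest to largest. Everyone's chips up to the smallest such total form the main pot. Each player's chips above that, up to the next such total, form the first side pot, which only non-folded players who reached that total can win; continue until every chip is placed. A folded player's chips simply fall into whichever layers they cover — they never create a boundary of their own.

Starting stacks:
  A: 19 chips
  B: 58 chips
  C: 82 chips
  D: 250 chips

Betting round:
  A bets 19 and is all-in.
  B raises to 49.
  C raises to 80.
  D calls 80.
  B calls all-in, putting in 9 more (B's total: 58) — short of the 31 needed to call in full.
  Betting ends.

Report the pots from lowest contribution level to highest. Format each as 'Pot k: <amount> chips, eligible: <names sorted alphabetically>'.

Pot 1: 76 chips, eligible: A, B, C, D
Pot 2: 117 chips, eligible: B, C, D
Pot 3: 44 chips, eligible: C, D

Derivation:
Contributions: A=19, B=58, C=80, D=80
Pot levels (distinct totals of non-folded players): 19, 58, 80
Layer 1-19: 19 each from A, B, C, D = 19*4 = 76 chips; eligible A, B, C, D
Layer 20-58: 39 each from B, C, D = 39*3 = 117 chips; eligible B, C, D
Layer 59-80: 22 each from C, D = 22*2 = 44 chips; eligible C, D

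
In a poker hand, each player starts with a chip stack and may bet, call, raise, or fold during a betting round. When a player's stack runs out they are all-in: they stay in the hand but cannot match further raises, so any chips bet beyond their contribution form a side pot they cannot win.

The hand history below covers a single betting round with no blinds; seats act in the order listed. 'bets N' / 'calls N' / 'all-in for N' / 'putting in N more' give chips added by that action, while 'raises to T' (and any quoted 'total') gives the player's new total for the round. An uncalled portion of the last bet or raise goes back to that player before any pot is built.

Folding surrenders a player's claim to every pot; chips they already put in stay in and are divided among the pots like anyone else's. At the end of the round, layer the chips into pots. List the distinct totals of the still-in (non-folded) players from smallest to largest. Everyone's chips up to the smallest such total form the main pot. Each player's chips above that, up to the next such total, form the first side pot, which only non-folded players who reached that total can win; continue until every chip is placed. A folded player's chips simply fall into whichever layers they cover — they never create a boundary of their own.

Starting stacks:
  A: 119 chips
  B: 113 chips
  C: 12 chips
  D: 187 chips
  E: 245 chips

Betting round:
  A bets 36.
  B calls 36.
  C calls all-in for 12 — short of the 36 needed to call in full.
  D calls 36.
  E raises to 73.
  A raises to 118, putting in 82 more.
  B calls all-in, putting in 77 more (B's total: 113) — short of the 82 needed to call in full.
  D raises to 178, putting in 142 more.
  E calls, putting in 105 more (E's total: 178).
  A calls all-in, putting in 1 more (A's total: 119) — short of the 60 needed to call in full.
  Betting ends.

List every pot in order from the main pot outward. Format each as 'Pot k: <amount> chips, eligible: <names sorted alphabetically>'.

Pot 1: 60 chips, eligible: A, B, C, D, E
Pot 2: 404 chips, eligible: A, B, D, E
Pot 3: 18 chips, eligible: A, D, E
Pot 4: 118 chips, eligible: D, E

Derivation:
Contributions: A=119, B=113, C=12, D=178, E=178
Pot levels (distinct totals of non-folded players): 12, 113, 119, 178
Layer 1-12: 12 each from A, B, C, D, E = 12*5 = 60 chips; eligible A, B, C, D, E
Layer 13-113: 101 each from A, B, D, E = 101*4 = 404 chips; eligible A, B, D, E
Layer 114-119: 6 each from A, D, E = 6*3 = 18 chips; eligible A, D, E
Layer 120-178: 59 each from D, E = 59*2 = 118 chips; eligible D, E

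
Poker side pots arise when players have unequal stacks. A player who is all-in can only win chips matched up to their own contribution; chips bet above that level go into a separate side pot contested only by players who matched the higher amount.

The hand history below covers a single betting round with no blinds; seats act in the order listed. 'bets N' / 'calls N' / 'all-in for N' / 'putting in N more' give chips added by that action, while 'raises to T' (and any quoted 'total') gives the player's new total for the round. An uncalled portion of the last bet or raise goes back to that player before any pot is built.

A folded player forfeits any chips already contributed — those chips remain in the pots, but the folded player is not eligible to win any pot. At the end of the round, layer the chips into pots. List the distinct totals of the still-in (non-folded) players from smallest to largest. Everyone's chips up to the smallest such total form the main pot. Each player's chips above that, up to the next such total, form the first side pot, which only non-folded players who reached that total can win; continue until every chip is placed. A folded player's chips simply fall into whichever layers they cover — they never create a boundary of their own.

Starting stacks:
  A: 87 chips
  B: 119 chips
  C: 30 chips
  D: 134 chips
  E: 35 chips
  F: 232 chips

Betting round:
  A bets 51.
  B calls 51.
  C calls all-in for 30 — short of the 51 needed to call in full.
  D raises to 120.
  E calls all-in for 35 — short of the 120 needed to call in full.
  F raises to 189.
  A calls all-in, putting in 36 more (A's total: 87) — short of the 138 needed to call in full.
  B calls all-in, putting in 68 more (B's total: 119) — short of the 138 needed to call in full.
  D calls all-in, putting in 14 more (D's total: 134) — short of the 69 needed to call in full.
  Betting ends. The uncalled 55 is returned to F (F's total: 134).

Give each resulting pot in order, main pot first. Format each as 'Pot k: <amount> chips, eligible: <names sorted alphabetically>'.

Contributions (after 55 returned to F): A=87, B=119, C=30, D=134, E=35, F=134
Pot levels (distinct totals of non-folded players): 30, 35, 87, 119, 134
Layer 1-30: 30 each from A, B, C, D, E, F = 30*6 = 180 chips; eligible A, B, C, D, E, F
Layer 31-35: 5 each from A, B, D, E, F = 5*5 = 25 chips; eligible A, B, D, E, F
Layer 36-87: 52 each from A, B, D, F = 52*4 = 208 chips; eligible A, B, D, F
Layer 88-119: 32 each from B, D, F = 32*3 = 96 chips; eligible B, D, F
Layer 120-134: 15 each from D, F = 15*2 = 30 chips; eligible D, F

Pot 1: 180 chips, eligible: A, B, C, D, E, F
Pot 2: 25 chips, eligible: A, B, D, E, F
Pot 3: 208 chips, eligible: A, B, D, F
Pot 4: 96 chips, eligible: B, D, F
Pot 5: 30 chips, eligible: D, F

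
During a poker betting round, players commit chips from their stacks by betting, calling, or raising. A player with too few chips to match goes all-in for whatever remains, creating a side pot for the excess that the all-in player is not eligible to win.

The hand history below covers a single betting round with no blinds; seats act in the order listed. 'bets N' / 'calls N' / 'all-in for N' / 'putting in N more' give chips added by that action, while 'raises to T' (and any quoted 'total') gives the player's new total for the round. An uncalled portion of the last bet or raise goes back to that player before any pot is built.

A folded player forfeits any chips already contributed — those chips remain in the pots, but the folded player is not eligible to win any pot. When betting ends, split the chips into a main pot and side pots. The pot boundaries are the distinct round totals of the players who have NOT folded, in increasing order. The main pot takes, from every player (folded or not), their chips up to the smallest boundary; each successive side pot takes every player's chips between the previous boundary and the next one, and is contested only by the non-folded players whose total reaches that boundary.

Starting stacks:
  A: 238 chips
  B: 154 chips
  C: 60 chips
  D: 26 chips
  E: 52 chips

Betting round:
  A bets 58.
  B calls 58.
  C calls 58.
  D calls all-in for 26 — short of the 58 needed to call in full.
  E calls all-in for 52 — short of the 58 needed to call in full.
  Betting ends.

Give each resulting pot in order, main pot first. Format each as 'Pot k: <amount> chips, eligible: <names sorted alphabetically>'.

Contributions: A=58, B=58, C=58, D=26, E=52
Pot levels (distinct totals of non-folded players): 26, 52, 58
Layer 1-26: 26 each from A, B, C, D, E = 26*5 = 130 chips; eligible A, B, C, D, E
Layer 27-52: 26 each from A, B, C, E = 26*4 = 104 chips; eligible A, B, C, E
Layer 53-58: 6 each from A, B, C = 6*3 = 18 chips; eligible A, B, C

Pot 1: 130 chips, eligible: A, B, C, D, E
Pot 2: 104 chips, eligible: A, B, C, E
Pot 3: 18 chips, eligible: A, B, C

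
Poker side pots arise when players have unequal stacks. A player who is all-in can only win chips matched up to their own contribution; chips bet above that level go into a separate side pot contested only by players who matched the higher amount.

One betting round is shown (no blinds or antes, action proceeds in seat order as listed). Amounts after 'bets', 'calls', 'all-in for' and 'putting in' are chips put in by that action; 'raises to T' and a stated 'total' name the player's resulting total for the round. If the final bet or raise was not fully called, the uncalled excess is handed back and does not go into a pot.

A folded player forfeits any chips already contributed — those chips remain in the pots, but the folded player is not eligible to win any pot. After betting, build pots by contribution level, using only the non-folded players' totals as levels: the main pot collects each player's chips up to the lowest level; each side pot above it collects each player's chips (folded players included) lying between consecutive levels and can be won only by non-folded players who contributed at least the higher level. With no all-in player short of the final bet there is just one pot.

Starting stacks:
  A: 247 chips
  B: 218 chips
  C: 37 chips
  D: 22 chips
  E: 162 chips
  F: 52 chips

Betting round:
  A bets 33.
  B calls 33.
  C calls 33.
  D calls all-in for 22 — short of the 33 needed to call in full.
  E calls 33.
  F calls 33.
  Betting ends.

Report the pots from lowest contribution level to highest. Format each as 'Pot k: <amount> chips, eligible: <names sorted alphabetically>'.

Pot 1: 132 chips, eligible: A, B, C, D, E, F
Pot 2: 55 chips, eligible: A, B, C, E, F

Derivation:
Contributions: A=33, B=33, C=33, D=22, E=33, F=33
Pot levels (distinct totals of non-folded players): 22, 33
Layer 1-22: 22 each from A, B, C, D, E, F = 22*6 = 132 chips; eligible A, B, C, D, E, F
Layer 23-33: 11 each from A, B, C, E, F = 11*5 = 55 chips; eligible A, B, C, E, F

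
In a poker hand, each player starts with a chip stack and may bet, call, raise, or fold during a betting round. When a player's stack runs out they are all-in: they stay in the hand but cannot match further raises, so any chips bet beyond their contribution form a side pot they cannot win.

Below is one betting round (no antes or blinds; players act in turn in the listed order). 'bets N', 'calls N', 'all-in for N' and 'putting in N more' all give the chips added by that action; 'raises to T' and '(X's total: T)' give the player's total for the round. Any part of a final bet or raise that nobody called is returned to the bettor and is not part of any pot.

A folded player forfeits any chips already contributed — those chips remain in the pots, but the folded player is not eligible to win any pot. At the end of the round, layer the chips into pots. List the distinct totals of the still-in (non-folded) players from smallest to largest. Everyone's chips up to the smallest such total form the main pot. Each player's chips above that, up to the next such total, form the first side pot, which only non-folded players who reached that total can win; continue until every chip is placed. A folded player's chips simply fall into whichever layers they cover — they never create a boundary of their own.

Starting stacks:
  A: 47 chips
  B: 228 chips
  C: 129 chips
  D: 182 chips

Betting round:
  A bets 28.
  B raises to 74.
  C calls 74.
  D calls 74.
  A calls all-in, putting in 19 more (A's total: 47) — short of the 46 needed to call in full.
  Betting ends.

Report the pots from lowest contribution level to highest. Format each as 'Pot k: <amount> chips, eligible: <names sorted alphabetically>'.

Contributions: A=47, B=74, C=74, D=74
Pot levels (distinct totals of non-folded players): 47, 74
Layer 1-47: 47 each from A, B, C, D = 47*4 = 188 chips; eligible A, B, C, D
Layer 48-74: 27 each from B, C, D = 27*3 = 81 chips; eligible B, C, D

Pot 1: 188 chips, eligible: A, B, C, D
Pot 2: 81 chips, eligible: B, C, D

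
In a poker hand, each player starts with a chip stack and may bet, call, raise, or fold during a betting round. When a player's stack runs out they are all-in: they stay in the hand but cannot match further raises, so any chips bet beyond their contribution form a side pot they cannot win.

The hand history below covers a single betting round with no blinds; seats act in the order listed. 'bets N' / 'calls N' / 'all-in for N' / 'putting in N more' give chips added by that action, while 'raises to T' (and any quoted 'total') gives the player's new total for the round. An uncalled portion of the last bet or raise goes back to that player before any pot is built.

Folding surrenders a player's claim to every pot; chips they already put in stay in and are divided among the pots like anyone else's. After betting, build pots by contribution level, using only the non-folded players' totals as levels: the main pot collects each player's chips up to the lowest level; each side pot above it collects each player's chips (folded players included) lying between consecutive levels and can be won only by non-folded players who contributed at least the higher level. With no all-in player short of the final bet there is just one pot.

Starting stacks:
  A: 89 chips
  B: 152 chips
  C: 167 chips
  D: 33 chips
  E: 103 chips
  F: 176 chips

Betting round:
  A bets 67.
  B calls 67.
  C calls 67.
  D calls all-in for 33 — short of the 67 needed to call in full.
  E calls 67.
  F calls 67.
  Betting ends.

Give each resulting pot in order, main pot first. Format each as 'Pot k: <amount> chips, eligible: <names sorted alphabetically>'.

Contributions: A=67, B=67, C=67, D=33, E=67, F=67
Pot levels (distinct totals of non-folded players): 33, 67
Layer 1-33: 33 each from A, B, C, D, E, F = 33*6 = 198 chips; eligible A, B, C, D, E, F
Layer 34-67: 34 each from A, B, C, E, F = 34*5 = 170 chips; eligible A, B, C, E, F

Pot 1: 198 chips, eligible: A, B, C, D, E, F
Pot 2: 170 chips, eligible: A, B, C, E, F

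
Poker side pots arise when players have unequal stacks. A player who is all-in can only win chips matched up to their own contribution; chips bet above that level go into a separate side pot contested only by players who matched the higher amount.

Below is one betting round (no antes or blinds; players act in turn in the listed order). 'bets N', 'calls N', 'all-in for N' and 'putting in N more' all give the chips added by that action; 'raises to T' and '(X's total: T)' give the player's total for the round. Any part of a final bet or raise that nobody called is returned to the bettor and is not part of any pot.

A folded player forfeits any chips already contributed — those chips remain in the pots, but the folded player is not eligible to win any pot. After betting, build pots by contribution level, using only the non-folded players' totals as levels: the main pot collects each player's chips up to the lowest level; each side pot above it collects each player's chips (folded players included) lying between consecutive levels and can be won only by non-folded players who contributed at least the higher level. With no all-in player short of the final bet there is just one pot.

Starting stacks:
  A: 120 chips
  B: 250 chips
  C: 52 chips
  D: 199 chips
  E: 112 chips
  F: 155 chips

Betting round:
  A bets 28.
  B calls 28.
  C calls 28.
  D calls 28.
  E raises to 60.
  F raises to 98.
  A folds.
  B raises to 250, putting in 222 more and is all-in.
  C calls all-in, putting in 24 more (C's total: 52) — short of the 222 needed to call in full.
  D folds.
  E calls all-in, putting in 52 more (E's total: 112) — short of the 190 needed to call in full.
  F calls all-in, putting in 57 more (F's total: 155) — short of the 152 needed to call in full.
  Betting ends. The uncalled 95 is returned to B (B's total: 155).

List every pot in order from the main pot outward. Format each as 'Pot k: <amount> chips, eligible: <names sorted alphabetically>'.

Contributions (after 95 returned to B): A=28, B=155, C=52, D=28, E=112, F=155
Folded: A, D
Pot levels (distinct totals of non-folded players): 52, 112, 155
Layer 1-52: A 28 + B 52 + C 52 + D 28 + E 52 + F 52 = 264 chips; eligible B, C, E, F
Layer 53-112: 60 each from B, E, F = 60*3 = 180 chips; eligible B, E, F
Layer 113-155: 43 each from B, F = 43*2 = 86 chips; eligible B, F

Pot 1: 264 chips, eligible: B, C, E, F
Pot 2: 180 chips, eligible: B, E, F
Pot 3: 86 chips, eligible: B, F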